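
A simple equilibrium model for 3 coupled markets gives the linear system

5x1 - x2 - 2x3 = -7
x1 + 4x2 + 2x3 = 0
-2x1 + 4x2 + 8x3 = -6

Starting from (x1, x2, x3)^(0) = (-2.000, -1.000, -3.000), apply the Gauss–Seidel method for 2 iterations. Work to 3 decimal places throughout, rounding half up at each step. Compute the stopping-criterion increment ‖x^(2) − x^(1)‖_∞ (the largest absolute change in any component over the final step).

0.820

Iteration 1:
  x1 = (-7 - (-1)·-1.000 - (-2)·-3.000) / (5) = -2.800
  x2 = (0 - (1)·-2.800 - (2)·-3.000) / (4) = 2.200
  x3 = (-6 - (-2)·-2.800 - (4)·2.200) / (8) = -2.550
Iteration 2:
  x1 = (-7 - (-1)·2.200 - (-2)·-2.550) / (5) = -1.980
  x2 = (0 - (1)·-1.980 - (2)·-2.550) / (4) = 1.770
  x3 = (-6 - (-2)·-1.980 - (4)·1.770) / (8) = -2.130
Change: (0.820, -0.430, 0.420) → max |·| = 0.820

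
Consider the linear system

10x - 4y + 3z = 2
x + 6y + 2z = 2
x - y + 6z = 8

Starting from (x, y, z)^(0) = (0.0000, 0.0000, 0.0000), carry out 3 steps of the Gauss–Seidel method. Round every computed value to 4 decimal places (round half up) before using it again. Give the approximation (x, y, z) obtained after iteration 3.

(-0.2401, -0.0701, 1.3617)

Iteration 1:
  x = (2 - (-4)·0.0000 - (3)·0.0000) / (10) = 0.2000
  y = (2 - (1)·0.2000 - (2)·0.0000) / (6) = 0.3000
  z = (8 - (1)·0.2000 - (-1)·0.3000) / (6) = 1.3500
Iteration 2:
  x = (2 - (-4)·0.3000 - (3)·1.3500) / (10) = -0.0850
  y = (2 - (1)·-0.0850 - (2)·1.3500) / (6) = -0.1025
  z = (8 - (1)·-0.0850 - (-1)·-0.1025) / (6) = 1.3304
Iteration 3:
  x = (2 - (-4)·-0.1025 - (3)·1.3304) / (10) = -0.2401
  y = (2 - (1)·-0.2401 - (2)·1.3304) / (6) = -0.0701
  z = (8 - (1)·-0.2401 - (-1)·-0.0701) / (6) = 1.3617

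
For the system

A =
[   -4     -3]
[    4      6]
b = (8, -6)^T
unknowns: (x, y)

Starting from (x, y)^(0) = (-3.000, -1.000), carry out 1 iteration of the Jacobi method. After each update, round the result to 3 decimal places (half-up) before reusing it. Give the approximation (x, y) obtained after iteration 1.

Iteration 1:
  x = (8 - (-3)·-1.000) / (-4) = -1.250
  y = (-6 - (4)·-3.000) / (6) = 1.000

(-1.250, 1.000)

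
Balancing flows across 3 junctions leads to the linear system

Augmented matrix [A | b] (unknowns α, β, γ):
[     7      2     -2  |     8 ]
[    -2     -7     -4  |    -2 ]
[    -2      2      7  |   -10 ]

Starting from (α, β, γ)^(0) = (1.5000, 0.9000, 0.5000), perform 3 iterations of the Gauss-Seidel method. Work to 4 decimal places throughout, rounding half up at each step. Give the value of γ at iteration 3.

-1.5154

Iteration 1:
  α = (8 - (2)·0.9000 - (-2)·0.5000) / (7) = 1.0286
  β = (-2 - (-2)·1.0286 - (-4)·0.5000) / (-7) = -0.2939
  γ = (-10 - (-2)·1.0286 - (2)·-0.2939) / (7) = -1.0507
Iteration 2:
  α = (8 - (2)·-0.2939 - (-2)·-1.0507) / (7) = 0.9266
  β = (-2 - (-2)·0.9266 - (-4)·-1.0507) / (-7) = 0.6214
  γ = (-10 - (-2)·0.9266 - (2)·0.6214) / (7) = -1.3414
Iteration 3:
  α = (8 - (2)·0.6214 - (-2)·-1.3414) / (7) = 0.5821
  β = (-2 - (-2)·0.5821 - (-4)·-1.3414) / (-7) = 0.8859
  γ = (-10 - (-2)·0.5821 - (2)·0.8859) / (7) = -1.5154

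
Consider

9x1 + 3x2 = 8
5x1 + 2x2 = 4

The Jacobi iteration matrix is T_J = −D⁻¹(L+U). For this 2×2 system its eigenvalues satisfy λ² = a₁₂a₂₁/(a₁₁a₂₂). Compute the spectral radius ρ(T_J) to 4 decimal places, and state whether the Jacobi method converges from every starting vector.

a₁₂a₂₁/(a₁₁a₂₂) = (3)·(5) / ((9)·(2)) = 0.833333
ρ = √|0.833333| = √0.833333 = 0.9129
ρ < 1, so Jacobi converges

0.9129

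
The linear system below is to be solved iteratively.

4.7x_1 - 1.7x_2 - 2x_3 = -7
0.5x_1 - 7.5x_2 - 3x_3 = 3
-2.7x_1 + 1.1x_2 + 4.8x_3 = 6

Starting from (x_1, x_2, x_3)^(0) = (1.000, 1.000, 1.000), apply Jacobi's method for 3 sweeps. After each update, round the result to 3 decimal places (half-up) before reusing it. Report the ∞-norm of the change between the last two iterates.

0.364

Iteration 1:
  x_1 = (-7 - (-1.7)·1.000 - (-2)·1.000) / (4.7) = -0.702
  x_2 = (3 - (0.5)·1.000 - (-3)·1.000) / (-7.5) = -0.733
  x_3 = (6 - (-2.7)·1.000 - (1.1)·1.000) / (4.8) = 1.583
Iteration 2:
  x_1 = (-7 - (-1.7)·-0.733 - (-2)·1.583) / (4.7) = -1.081
  x_2 = (3 - (0.5)·-0.702 - (-3)·1.583) / (-7.5) = -1.080
  x_3 = (6 - (-2.7)·-0.702 - (1.1)·-0.733) / (4.8) = 1.023
Iteration 3:
  x_1 = (-7 - (-1.7)·-1.080 - (-2)·1.023) / (4.7) = -1.445
  x_2 = (3 - (0.5)·-1.081 - (-3)·1.023) / (-7.5) = -0.881
  x_3 = (6 - (-2.7)·-1.081 - (1.1)·-1.080) / (4.8) = 0.889
Change: (-0.364, 0.199, -0.134) → max |·| = 0.364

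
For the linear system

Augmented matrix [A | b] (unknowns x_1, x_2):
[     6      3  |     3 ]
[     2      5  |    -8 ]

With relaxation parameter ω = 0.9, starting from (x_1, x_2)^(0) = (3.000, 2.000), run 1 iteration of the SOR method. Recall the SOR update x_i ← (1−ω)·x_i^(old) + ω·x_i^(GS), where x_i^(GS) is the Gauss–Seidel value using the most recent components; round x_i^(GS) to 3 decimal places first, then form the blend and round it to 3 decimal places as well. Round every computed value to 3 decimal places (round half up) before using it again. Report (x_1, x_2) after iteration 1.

(-0.150, -1.186)

Iteration 1:
  x_1: GS value = (3 - (3)·2.000) / (6) = -0.500;  x_1 ← (1−ω)·3.000 + ω·-0.500 = -0.150
  x_2: GS value = (-8 - (2)·-0.150) / (5) = -1.540;  x_2 ← (1−ω)·2.000 + ω·-1.540 = -1.186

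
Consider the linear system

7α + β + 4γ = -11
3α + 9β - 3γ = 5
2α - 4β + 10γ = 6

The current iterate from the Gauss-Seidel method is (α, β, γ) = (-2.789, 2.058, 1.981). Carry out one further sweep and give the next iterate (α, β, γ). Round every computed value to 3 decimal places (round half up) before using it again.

(-2.997, 2.215, 2.085)

One sweep:
  α = (-11 - (1)·2.058 - (4)·1.981) / (7) = -2.997
  β = (5 - (3)·-2.997 - (-3)·1.981) / (9) = 2.215
  γ = (6 - (2)·-2.997 - (-4)·2.215) / (10) = 2.085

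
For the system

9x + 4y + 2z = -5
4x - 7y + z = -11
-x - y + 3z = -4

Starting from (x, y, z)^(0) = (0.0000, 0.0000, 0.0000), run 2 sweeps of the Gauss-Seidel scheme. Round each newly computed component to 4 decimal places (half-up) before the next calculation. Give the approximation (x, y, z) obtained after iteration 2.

(-0.8683, 0.9180, -1.3168)

Iteration 1:
  x = (-5 - (4)·0.0000 - (2)·0.0000) / (9) = -0.5556
  y = (-11 - (4)·-0.5556 - (1)·0.0000) / (-7) = 1.2539
  z = (-4 - (-1)·-0.5556 - (-1)·1.2539) / (3) = -1.1006
Iteration 2:
  x = (-5 - (4)·1.2539 - (2)·-1.1006) / (9) = -0.8683
  y = (-11 - (4)·-0.8683 - (1)·-1.1006) / (-7) = 0.9180
  z = (-4 - (-1)·-0.8683 - (-1)·0.9180) / (3) = -1.3168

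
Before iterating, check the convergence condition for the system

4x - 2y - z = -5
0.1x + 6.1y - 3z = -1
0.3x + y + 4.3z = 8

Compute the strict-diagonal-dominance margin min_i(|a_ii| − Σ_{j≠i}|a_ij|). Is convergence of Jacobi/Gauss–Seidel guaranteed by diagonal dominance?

1

row 1: |4| − (2+1) = 1
row 2: |6.1| − (0.1+3) = 3
row 3: |4.3| − (0.3+1) = 3
minimum over rows = 1 → strictly diagonally dominant (convergence guaranteed)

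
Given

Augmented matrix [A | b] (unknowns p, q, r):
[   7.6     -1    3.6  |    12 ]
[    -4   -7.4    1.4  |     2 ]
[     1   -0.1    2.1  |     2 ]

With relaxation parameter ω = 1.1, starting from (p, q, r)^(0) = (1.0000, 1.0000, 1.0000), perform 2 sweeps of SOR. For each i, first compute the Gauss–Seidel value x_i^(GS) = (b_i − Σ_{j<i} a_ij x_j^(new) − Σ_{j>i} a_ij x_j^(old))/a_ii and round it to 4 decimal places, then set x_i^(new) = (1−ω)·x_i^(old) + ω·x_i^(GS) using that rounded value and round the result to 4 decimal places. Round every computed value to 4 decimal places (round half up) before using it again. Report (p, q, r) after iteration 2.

(1.3509, -0.9571, 0.2660)

Iteration 1:
  p: GS value = (12 - (-1)·1.0000 - (3.6)·1.0000) / (7.6) = 1.2368;  p ← (1−ω)·1.0000 + ω·1.2368 = 1.2605
  q: GS value = (2 - (-4)·1.2605 - (1.4)·1.0000) / (-7.4) = -0.7624;  q ← (1−ω)·1.0000 + ω·-0.7624 = -0.9386
  r: GS value = (2 - (1)·1.2605 - (-0.1)·-0.9386) / (2.1) = 0.3074;  r ← (1−ω)·1.0000 + ω·0.3074 = 0.2381
Iteration 2:
  p: GS value = (12 - (-1)·-0.9386 - (3.6)·0.2381) / (7.6) = 1.3427;  p ← (1−ω)·1.2605 + ω·1.3427 = 1.3509
  q: GS value = (2 - (-4)·1.3509 - (1.4)·0.2381) / (-7.4) = -0.9554;  q ← (1−ω)·-0.9386 + ω·-0.9554 = -0.9571
  r: GS value = (2 - (1)·1.3509 - (-0.1)·-0.9571) / (2.1) = 0.2635;  r ← (1−ω)·0.2381 + ω·0.2635 = 0.2660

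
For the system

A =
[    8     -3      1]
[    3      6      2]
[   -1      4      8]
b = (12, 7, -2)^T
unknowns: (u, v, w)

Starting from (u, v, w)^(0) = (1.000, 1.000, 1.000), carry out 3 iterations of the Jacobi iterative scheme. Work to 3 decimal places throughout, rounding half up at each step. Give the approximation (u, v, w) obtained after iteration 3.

(1.712, 0.381, -0.287)

Iteration 1:
  u = (12 - (-3)·1.000 - (1)·1.000) / (8) = 1.750
  v = (7 - (3)·1.000 - (2)·1.000) / (6) = 0.333
  w = (-2 - (-1)·1.000 - (4)·1.000) / (8) = -0.625
Iteration 2:
  u = (12 - (-3)·0.333 - (1)·-0.625) / (8) = 1.703
  v = (7 - (3)·1.750 - (2)·-0.625) / (6) = 0.500
  w = (-2 - (-1)·1.750 - (4)·0.333) / (8) = -0.198
Iteration 3:
  u = (12 - (-3)·0.500 - (1)·-0.198) / (8) = 1.712
  v = (7 - (3)·1.703 - (2)·-0.198) / (6) = 0.381
  w = (-2 - (-1)·1.703 - (4)·0.500) / (8) = -0.287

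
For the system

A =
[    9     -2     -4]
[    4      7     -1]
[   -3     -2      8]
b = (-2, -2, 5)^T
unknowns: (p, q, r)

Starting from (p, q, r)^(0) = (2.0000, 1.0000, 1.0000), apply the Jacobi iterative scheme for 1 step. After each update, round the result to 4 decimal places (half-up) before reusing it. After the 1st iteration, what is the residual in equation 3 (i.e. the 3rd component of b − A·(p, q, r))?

Iteration 1:
  p = (-2 - (-2)·1.0000 - (-4)·1.0000) / (9) = 0.4444
  q = (-2 - (4)·2.0000 - (-1)·1.0000) / (7) = -1.2857
  r = (5 - (-3)·2.0000 - (-2)·1.0000) / (8) = 1.6250
Residual b − A·x = (-2.0710, 6.8473, -9.2382)

-9.2382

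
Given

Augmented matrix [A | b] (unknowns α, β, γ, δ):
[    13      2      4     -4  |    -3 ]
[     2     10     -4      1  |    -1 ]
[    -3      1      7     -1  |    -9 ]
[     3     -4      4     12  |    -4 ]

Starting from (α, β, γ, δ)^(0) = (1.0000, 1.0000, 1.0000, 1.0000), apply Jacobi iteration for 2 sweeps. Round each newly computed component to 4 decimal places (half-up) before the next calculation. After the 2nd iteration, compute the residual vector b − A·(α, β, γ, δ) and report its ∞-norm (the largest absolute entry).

5.8493

Iteration 1:
  α = (-3 - (2)·1.0000 - (4)·1.0000 - (-4)·1.0000) / (13) = -0.3846
  β = (-1 - (2)·1.0000 - (-4)·1.0000 - (1)·1.0000) / (10) = 0.0000
  γ = (-9 - (-3)·1.0000 - (1)·1.0000 - (-1)·1.0000) / (7) = -0.8571
  δ = (-4 - (3)·1.0000 - (-4)·1.0000 - (4)·1.0000) / (12) = -0.5833
Iteration 2:
  α = (-3 - (2)·0.0000 - (4)·-0.8571 - (-4)·-0.5833) / (13) = -0.1465
  β = (-1 - (2)·-0.3846 - (-4)·-0.8571 - (1)·-0.5833) / (10) = -0.3076
  γ = (-9 - (-3)·-0.3846 - (1)·0.0000 - (-1)·-0.5833) / (7) = -1.5339
  δ = (-4 - (3)·-0.3846 - (-4)·0.0000 - (4)·-0.8571) / (12) = 0.0485
Residual b − A·x = (5.8493, -3.8151, 1.6539, 0.7627); ∞-norm = 5.8493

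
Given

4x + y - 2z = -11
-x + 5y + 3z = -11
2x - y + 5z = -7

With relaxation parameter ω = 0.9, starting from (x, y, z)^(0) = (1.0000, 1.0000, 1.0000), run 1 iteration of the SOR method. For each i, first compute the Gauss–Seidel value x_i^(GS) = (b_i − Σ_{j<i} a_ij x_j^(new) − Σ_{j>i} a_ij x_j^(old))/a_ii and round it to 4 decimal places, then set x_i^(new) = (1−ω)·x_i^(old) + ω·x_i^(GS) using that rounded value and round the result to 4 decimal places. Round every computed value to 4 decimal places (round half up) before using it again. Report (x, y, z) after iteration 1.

(-2.1500, -2.8070, -0.8913)

Iteration 1:
  x: GS value = (-11 - (1)·1.0000 - (-2)·1.0000) / (4) = -2.5000;  x ← (1−ω)·1.0000 + ω·-2.5000 = -2.1500
  y: GS value = (-11 - (-1)·-2.1500 - (3)·1.0000) / (5) = -3.2300;  y ← (1−ω)·1.0000 + ω·-3.2300 = -2.8070
  z: GS value = (-7 - (2)·-2.1500 - (-1)·-2.8070) / (5) = -1.1014;  z ← (1−ω)·1.0000 + ω·-1.1014 = -0.8913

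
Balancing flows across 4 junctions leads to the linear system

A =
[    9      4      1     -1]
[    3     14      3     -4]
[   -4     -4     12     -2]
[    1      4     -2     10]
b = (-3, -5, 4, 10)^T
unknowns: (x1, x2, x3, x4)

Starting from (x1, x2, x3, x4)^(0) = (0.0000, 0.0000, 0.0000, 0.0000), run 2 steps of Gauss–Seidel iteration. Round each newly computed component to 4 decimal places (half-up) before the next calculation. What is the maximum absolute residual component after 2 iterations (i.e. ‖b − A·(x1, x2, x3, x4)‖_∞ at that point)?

Iteration 1:
  x1 = (-3 - (4)·0.0000 - (1)·0.0000 - (-1)·0.0000) / (9) = -0.3333
  x2 = (-5 - (3)·-0.3333 - (3)·0.0000 - (-4)·0.0000) / (14) = -0.2857
  x3 = (4 - (-4)·-0.3333 - (-4)·-0.2857 - (-2)·0.0000) / (12) = 0.1270
  x4 = (10 - (1)·-0.3333 - (4)·-0.2857 - (-2)·0.1270) / (10) = 1.1730
Iteration 2:
  x1 = (-3 - (4)·-0.2857 - (1)·0.1270 - (-1)·1.1730) / (9) = -0.0901
  x2 = (-5 - (3)·-0.0901 - (3)·0.1270 - (-4)·1.1730) / (14) = -0.0299
  x3 = (4 - (-4)·-0.0901 - (-4)·-0.0299 - (-2)·1.1730) / (12) = 0.4888
  x4 = (10 - (1)·-0.0901 - (4)·-0.0299 - (-2)·0.4888) / (10) = 1.1187
Residual b − A·x = (-1.4396, -1.3027, -0.1082, 0.0003); ∞-norm = 1.4396

1.4396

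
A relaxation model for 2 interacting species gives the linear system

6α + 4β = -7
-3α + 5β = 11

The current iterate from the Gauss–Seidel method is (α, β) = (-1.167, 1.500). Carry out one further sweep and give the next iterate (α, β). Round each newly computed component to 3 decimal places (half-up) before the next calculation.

(-2.167, 0.900)

One sweep:
  α = (-7 - (4)·1.500) / (6) = -2.167
  β = (11 - (-3)·-2.167) / (5) = 0.900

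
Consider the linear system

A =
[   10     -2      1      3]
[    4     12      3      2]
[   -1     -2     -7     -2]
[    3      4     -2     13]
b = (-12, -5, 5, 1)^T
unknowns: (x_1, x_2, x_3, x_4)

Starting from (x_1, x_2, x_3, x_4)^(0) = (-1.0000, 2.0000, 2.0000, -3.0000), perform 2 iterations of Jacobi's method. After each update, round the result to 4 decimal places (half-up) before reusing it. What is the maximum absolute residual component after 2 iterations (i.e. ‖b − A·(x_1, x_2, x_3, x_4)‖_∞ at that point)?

5.3604

Iteration 1:
  x_1 = (-12 - (-2)·2.0000 - (1)·2.0000 - (3)·-3.0000) / (10) = -0.1000
  x_2 = (-5 - (4)·-1.0000 - (3)·2.0000 - (2)·-3.0000) / (12) = -0.0833
  x_3 = (5 - (-1)·-1.0000 - (-2)·2.0000 - (-2)·-3.0000) / (-7) = -0.2857
  x_4 = (1 - (3)·-1.0000 - (4)·2.0000 - (-2)·2.0000) / (13) = 0.0000
Iteration 2:
  x_1 = (-12 - (-2)·-0.0833 - (1)·-0.2857 - (3)·0.0000) / (10) = -1.1881
  x_2 = (-5 - (4)·-0.1000 - (3)·-0.2857 - (2)·0.0000) / (12) = -0.3119
  x_3 = (5 - (-1)·-0.1000 - (-2)·-0.0833 - (-2)·0.0000) / (-7) = -0.6762
  x_4 = (1 - (3)·-0.1000 - (4)·-0.0833 - (-2)·-0.2857) / (13) = 0.0817
Residual b − A·x = (-0.3117, 5.3604, -1.3819, 3.3974); ∞-norm = 5.3604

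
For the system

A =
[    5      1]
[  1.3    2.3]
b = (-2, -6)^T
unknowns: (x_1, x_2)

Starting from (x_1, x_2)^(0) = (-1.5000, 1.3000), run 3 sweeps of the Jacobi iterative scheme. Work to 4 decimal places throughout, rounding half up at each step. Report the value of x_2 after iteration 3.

-2.5817

Iteration 1:
  x_1 = (-2 - (1)·1.3000) / (5) = -0.6600
  x_2 = (-6 - (1.3)·-1.5000) / (2.3) = -1.7609
Iteration 2:
  x_1 = (-2 - (1)·-1.7609) / (5) = -0.0478
  x_2 = (-6 - (1.3)·-0.6600) / (2.3) = -2.2357
Iteration 3:
  x_1 = (-2 - (1)·-2.2357) / (5) = 0.0471
  x_2 = (-6 - (1.3)·-0.0478) / (2.3) = -2.5817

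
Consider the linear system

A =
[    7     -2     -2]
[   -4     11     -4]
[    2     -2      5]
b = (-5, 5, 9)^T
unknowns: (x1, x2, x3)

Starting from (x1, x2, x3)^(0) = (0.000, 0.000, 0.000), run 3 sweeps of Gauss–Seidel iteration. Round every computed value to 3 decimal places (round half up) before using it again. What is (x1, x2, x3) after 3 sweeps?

(0.295, 1.401, 2.242)

Iteration 1:
  x1 = (-5 - (-2)·0.000 - (-2)·0.000) / (7) = -0.714
  x2 = (5 - (-4)·-0.714 - (-4)·0.000) / (11) = 0.195
  x3 = (9 - (2)·-0.714 - (-2)·0.195) / (5) = 2.164
Iteration 2:
  x1 = (-5 - (-2)·0.195 - (-2)·2.164) / (7) = -0.040
  x2 = (5 - (-4)·-0.040 - (-4)·2.164) / (11) = 1.227
  x3 = (9 - (2)·-0.040 - (-2)·1.227) / (5) = 2.307
Iteration 3:
  x1 = (-5 - (-2)·1.227 - (-2)·2.307) / (7) = 0.295
  x2 = (5 - (-4)·0.295 - (-4)·2.307) / (11) = 1.401
  x3 = (9 - (2)·0.295 - (-2)·1.401) / (5) = 2.242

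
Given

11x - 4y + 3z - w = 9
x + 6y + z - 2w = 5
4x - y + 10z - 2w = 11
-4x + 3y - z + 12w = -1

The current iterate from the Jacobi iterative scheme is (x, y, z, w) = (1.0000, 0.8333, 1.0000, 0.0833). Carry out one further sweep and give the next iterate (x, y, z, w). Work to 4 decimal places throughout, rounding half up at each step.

One sweep:
  x = (9 - (-4)·0.8333 - (3)·1.0000 - (-1)·0.0833) / (11) = 0.8560
  y = (5 - (1)·1.0000 - (1)·1.0000 - (-2)·0.0833) / (6) = 0.5278
  z = (11 - (4)·1.0000 - (-1)·0.8333 - (-2)·0.0833) / (10) = 0.8000
  w = (-1 - (-4)·1.0000 - (3)·0.8333 - (-1)·1.0000) / (12) = 0.1250

(0.8560, 0.5278, 0.8000, 0.1250)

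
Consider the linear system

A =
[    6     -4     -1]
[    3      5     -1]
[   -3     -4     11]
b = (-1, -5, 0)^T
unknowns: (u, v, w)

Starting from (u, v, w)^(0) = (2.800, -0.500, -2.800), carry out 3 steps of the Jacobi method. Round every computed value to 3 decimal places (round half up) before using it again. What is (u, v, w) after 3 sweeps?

(-0.609, 0.050, -0.718)

Iteration 1:
  u = (-1 - (-4)·-0.500 - (-1)·-2.800) / (6) = -0.967
  v = (-5 - (3)·2.800 - (-1)·-2.800) / (5) = -3.240
  w = (0 - (-3)·2.800 - (-4)·-0.500) / (11) = 0.582
Iteration 2:
  u = (-1 - (-4)·-3.240 - (-1)·0.582) / (6) = -2.230
  v = (-5 - (3)·-0.967 - (-1)·0.582) / (5) = -0.303
  w = (0 - (-3)·-0.967 - (-4)·-3.240) / (11) = -1.442
Iteration 3:
  u = (-1 - (-4)·-0.303 - (-1)·-1.442) / (6) = -0.609
  v = (-5 - (3)·-2.230 - (-1)·-1.442) / (5) = 0.050
  w = (0 - (-3)·-2.230 - (-4)·-0.303) / (11) = -0.718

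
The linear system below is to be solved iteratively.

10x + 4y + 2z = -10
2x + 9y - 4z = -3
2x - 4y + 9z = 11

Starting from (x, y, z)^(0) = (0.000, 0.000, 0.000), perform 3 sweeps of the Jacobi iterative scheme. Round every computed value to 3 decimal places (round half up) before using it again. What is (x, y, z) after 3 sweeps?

(-1.432, 0.490, 1.661)

Iteration 1:
  x = (-10 - (4)·0.000 - (2)·0.000) / (10) = -1.000
  y = (-3 - (2)·0.000 - (-4)·0.000) / (9) = -0.333
  z = (11 - (2)·0.000 - (-4)·0.000) / (9) = 1.222
Iteration 2:
  x = (-10 - (4)·-0.333 - (2)·1.222) / (10) = -1.111
  y = (-3 - (2)·-1.000 - (-4)·1.222) / (9) = 0.432
  z = (11 - (2)·-1.000 - (-4)·-0.333) / (9) = 1.296
Iteration 3:
  x = (-10 - (4)·0.432 - (2)·1.296) / (10) = -1.432
  y = (-3 - (2)·-1.111 - (-4)·1.296) / (9) = 0.490
  z = (11 - (2)·-1.111 - (-4)·0.432) / (9) = 1.661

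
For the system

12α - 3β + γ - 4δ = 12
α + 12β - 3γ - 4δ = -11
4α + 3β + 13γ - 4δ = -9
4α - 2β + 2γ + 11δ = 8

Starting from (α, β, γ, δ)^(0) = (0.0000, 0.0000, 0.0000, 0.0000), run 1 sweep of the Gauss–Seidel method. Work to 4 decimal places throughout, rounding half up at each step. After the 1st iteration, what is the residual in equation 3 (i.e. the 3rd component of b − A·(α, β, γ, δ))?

Iteration 1:
  α = (12 - (-3)·0.0000 - (1)·0.0000 - (-4)·0.0000) / (12) = 1.0000
  β = (-11 - (1)·1.0000 - (-3)·0.0000 - (-4)·0.0000) / (12) = -1.0000
  γ = (-9 - (4)·1.0000 - (3)·-1.0000 - (-4)·0.0000) / (13) = -0.7692
  δ = (8 - (4)·1.0000 - (-2)·-1.0000 - (2)·-0.7692) / (11) = 0.3217
Residual b − A·x = (-0.9440, -1.0208, 1.2864, -0.0003)

1.2864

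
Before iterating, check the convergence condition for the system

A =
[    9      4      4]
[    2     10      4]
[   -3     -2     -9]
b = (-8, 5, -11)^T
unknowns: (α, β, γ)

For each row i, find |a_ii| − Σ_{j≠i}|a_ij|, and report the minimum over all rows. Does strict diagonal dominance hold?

row 1: |9| − (4+4) = 1
row 2: |10| − (2+4) = 4
row 3: |-9| − (3+2) = 4
minimum over rows = 1 → strictly diagonally dominant (convergence guaranteed)

1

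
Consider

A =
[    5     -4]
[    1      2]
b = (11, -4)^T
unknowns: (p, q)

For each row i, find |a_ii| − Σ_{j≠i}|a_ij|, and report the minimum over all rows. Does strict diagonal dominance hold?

1

row 1: |5| − (4) = 1
row 2: |2| − (1) = 1
minimum over rows = 1 → strictly diagonally dominant (convergence guaranteed)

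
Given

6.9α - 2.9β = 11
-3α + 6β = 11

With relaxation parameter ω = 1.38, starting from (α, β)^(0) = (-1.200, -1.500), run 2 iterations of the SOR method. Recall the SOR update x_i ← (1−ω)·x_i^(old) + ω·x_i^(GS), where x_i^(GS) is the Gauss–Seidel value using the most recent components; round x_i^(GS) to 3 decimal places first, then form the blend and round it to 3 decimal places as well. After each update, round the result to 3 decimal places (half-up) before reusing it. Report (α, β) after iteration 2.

(4.034, 3.667)

Iteration 1:
  α: GS value = (11 - (-2.9)·-1.500) / (6.9) = 0.964;  α ← (1−ω)·-1.200 + ω·0.964 = 1.786
  β: GS value = (11 - (-3)·1.786) / (6) = 2.726;  β ← (1−ω)·-1.500 + ω·2.726 = 4.332
Iteration 2:
  α: GS value = (11 - (-2.9)·4.332) / (6.9) = 3.415;  α ← (1−ω)·1.786 + ω·3.415 = 4.034
  β: GS value = (11 - (-3)·4.034) / (6) = 3.850;  β ← (1−ω)·4.332 + ω·3.850 = 3.667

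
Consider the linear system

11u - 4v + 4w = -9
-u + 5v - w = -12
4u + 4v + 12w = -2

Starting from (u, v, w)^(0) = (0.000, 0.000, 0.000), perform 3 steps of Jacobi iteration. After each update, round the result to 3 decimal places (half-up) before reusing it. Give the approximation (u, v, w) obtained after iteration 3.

(-2.092, -2.545, 1.242)

Iteration 1:
  u = (-9 - (-4)·0.000 - (4)·0.000) / (11) = -0.818
  v = (-12 - (-1)·0.000 - (-1)·0.000) / (5) = -2.400
  w = (-2 - (4)·0.000 - (4)·0.000) / (12) = -0.167
Iteration 2:
  u = (-9 - (-4)·-2.400 - (4)·-0.167) / (11) = -1.630
  v = (-12 - (-1)·-0.818 - (-1)·-0.167) / (5) = -2.597
  w = (-2 - (4)·-0.818 - (4)·-2.400) / (12) = 0.906
Iteration 3:
  u = (-9 - (-4)·-2.597 - (4)·0.906) / (11) = -2.092
  v = (-12 - (-1)·-1.630 - (-1)·0.906) / (5) = -2.545
  w = (-2 - (4)·-1.630 - (4)·-2.597) / (12) = 1.242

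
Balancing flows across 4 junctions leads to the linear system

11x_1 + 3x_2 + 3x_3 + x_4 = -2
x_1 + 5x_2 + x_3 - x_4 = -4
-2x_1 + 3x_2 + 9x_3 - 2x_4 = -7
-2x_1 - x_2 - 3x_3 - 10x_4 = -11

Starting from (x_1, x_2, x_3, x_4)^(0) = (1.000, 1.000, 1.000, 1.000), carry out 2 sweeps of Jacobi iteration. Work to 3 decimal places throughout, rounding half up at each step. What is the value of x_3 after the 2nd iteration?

-0.515

Iteration 1:
  x_1 = (-2 - (3)·1.000 - (3)·1.000 - (1)·1.000) / (11) = -0.818
  x_2 = (-4 - (1)·1.000 - (1)·1.000 - (-1)·1.000) / (5) = -1.000
  x_3 = (-7 - (-2)·1.000 - (3)·1.000 - (-2)·1.000) / (9) = -0.667
  x_4 = (-11 - (-2)·1.000 - (-1)·1.000 - (-3)·1.000) / (-10) = 0.500
Iteration 2:
  x_1 = (-2 - (3)·-1.000 - (3)·-0.667 - (1)·0.500) / (11) = 0.227
  x_2 = (-4 - (1)·-0.818 - (1)·-0.667 - (-1)·0.500) / (5) = -0.403
  x_3 = (-7 - (-2)·-0.818 - (3)·-1.000 - (-2)·0.500) / (9) = -0.515
  x_4 = (-11 - (-2)·-0.818 - (-1)·-1.000 - (-3)·-0.667) / (-10) = 1.564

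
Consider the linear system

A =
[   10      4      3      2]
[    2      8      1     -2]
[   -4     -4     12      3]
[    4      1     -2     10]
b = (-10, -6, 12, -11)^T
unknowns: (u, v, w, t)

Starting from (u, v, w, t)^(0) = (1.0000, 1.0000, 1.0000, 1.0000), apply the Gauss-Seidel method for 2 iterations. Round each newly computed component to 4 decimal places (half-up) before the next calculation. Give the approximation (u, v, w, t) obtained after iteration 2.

Iteration 1:
  u = (-10 - (4)·1.0000 - (3)·1.0000 - (2)·1.0000) / (10) = -1.9000
  v = (-6 - (2)·-1.9000 - (1)·1.0000 - (-2)·1.0000) / (8) = -0.1500
  w = (12 - (-4)·-1.9000 - (-4)·-0.1500 - (3)·1.0000) / (12) = 0.0667
  t = (-11 - (4)·-1.9000 - (1)·-0.1500 - (-2)·0.0667) / (10) = -0.3117
Iteration 2:
  u = (-10 - (4)·-0.1500 - (3)·0.0667 - (2)·-0.3117) / (10) = -0.8977
  v = (-6 - (2)·-0.8977 - (1)·0.0667 - (-2)·-0.3117) / (8) = -0.6118
  w = (12 - (-4)·-0.8977 - (-4)·-0.6118 - (3)·-0.3117) / (12) = 0.5748
  t = (-11 - (4)·-0.8977 - (1)·-0.6118 - (-2)·0.5748) / (10) = -0.5648

(-0.8977, -0.6118, 0.5748, -0.5648)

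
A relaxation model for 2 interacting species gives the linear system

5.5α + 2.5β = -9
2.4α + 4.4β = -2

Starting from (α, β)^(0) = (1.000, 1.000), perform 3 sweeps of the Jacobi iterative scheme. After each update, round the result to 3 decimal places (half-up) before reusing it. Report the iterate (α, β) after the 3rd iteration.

Iteration 1:
  α = (-9 - (2.5)·1.000) / (5.5) = -2.091
  β = (-2 - (2.4)·1.000) / (4.4) = -1.000
Iteration 2:
  α = (-9 - (2.5)·-1.000) / (5.5) = -1.182
  β = (-2 - (2.4)·-2.091) / (4.4) = 0.686
Iteration 3:
  α = (-9 - (2.5)·0.686) / (5.5) = -1.948
  β = (-2 - (2.4)·-1.182) / (4.4) = 0.190

(-1.948, 0.190)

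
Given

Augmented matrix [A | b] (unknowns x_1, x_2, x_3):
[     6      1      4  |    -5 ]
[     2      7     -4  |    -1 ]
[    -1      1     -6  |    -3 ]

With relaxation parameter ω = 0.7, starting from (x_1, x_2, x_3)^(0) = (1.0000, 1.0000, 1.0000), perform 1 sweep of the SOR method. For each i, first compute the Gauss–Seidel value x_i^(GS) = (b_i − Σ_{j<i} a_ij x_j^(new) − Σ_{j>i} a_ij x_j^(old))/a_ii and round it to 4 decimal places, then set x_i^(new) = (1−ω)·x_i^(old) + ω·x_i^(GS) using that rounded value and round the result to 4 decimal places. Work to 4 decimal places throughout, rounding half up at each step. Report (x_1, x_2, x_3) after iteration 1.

(-0.8667, 0.7733, 0.8413)

Iteration 1:
  x_1: GS value = (-5 - (1)·1.0000 - (4)·1.0000) / (6) = -1.6667;  x_1 ← (1−ω)·1.0000 + ω·-1.6667 = -0.8667
  x_2: GS value = (-1 - (2)·-0.8667 - (-4)·1.0000) / (7) = 0.6762;  x_2 ← (1−ω)·1.0000 + ω·0.6762 = 0.7733
  x_3: GS value = (-3 - (-1)·-0.8667 - (1)·0.7733) / (-6) = 0.7733;  x_3 ← (1−ω)·1.0000 + ω·0.7733 = 0.8413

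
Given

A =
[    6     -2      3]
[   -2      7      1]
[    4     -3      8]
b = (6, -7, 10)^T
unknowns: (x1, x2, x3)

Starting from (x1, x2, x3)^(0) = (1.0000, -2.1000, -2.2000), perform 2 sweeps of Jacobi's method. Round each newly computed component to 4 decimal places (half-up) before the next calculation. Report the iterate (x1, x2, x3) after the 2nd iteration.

Iteration 1:
  x1 = (6 - (-2)·-2.1000 - (3)·-2.2000) / (6) = 1.4000
  x2 = (-7 - (-2)·1.0000 - (1)·-2.2000) / (7) = -0.4000
  x3 = (10 - (4)·1.0000 - (-3)·-2.1000) / (8) = -0.0375
Iteration 2:
  x1 = (6 - (-2)·-0.4000 - (3)·-0.0375) / (6) = 0.8854
  x2 = (-7 - (-2)·1.4000 - (1)·-0.0375) / (7) = -0.5946
  x3 = (10 - (4)·1.4000 - (-3)·-0.4000) / (8) = 0.4000

(0.8854, -0.5946, 0.4000)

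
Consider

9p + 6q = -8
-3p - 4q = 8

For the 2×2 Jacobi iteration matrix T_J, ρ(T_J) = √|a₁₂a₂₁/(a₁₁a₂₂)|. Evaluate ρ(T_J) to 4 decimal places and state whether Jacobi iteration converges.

a₁₂a₂₁/(a₁₁a₂₂) = (6)·(-3) / ((9)·(-4)) = 0.500000
ρ = √|0.500000| = √0.500000 = 0.7071
ρ < 1, so Jacobi converges

0.7071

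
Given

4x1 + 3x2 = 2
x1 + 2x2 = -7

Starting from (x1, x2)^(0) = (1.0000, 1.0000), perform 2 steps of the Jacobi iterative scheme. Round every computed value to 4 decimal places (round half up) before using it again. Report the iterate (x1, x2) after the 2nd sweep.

Iteration 1:
  x1 = (2 - (3)·1.0000) / (4) = -0.2500
  x2 = (-7 - (1)·1.0000) / (2) = -4.0000
Iteration 2:
  x1 = (2 - (3)·-4.0000) / (4) = 3.5000
  x2 = (-7 - (1)·-0.2500) / (2) = -3.3750

(3.5000, -3.3750)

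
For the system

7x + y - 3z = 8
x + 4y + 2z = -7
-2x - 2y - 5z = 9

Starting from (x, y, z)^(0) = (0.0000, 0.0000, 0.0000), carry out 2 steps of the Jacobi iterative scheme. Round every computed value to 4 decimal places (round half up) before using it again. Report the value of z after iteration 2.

-1.5572

Iteration 1:
  x = (8 - (1)·0.0000 - (-3)·0.0000) / (7) = 1.1429
  y = (-7 - (1)·0.0000 - (2)·0.0000) / (4) = -1.7500
  z = (9 - (-2)·0.0000 - (-2)·0.0000) / (-5) = -1.8000
Iteration 2:
  x = (8 - (1)·-1.7500 - (-3)·-1.8000) / (7) = 0.6214
  y = (-7 - (1)·1.1429 - (2)·-1.8000) / (4) = -1.1357
  z = (9 - (-2)·1.1429 - (-2)·-1.7500) / (-5) = -1.5572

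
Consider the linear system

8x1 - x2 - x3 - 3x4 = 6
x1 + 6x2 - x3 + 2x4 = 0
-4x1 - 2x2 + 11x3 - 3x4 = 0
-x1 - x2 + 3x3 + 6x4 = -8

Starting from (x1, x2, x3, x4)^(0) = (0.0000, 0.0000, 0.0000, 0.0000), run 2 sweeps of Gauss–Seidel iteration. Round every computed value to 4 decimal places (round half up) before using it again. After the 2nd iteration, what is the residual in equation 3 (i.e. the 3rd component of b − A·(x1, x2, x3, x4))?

0.7066

Iteration 1:
  x1 = (6 - (-1)·0.0000 - (-1)·0.0000 - (-3)·0.0000) / (8) = 0.7500
  x2 = (0 - (1)·0.7500 - (-1)·0.0000 - (2)·0.0000) / (6) = -0.1250
  x3 = (0 - (-4)·0.7500 - (-2)·-0.1250 - (-3)·0.0000) / (11) = 0.2500
  x4 = (-8 - (-1)·0.7500 - (-1)·-0.1250 - (3)·0.2500) / (6) = -1.3542
Iteration 2:
  x1 = (6 - (-1)·-0.1250 - (-1)·0.2500 - (-3)·-1.3542) / (8) = 0.2578
  x2 = (0 - (1)·0.2578 - (-1)·0.2500 - (2)·-1.3542) / (6) = 0.4501
  x3 = (0 - (-4)·0.2578 - (-2)·0.4501 - (-3)·-1.3542) / (11) = -0.1937
  x4 = (-8 - (-1)·0.2578 - (-1)·0.4501 - (3)·-0.1937) / (6) = -1.1185
Residual b − A·x = (0.8385, -0.9151, 0.7066, 0.0000)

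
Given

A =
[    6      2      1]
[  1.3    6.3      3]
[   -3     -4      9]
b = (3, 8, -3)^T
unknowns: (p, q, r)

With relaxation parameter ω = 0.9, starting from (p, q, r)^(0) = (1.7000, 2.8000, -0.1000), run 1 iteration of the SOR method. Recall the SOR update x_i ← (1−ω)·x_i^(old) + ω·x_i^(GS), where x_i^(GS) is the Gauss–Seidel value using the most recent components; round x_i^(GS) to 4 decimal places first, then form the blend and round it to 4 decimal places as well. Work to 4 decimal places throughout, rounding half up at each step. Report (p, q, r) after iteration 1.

Iteration 1:
  p: GS value = (3 - (2)·2.8000 - (1)·-0.1000) / (6) = -0.4167;  p ← (1−ω)·1.7000 + ω·-0.4167 = -0.2050
  q: GS value = (8 - (1.3)·-0.2050 - (3)·-0.1000) / (6.3) = 1.3598;  q ← (1−ω)·2.8000 + ω·1.3598 = 1.5038
  r: GS value = (-3 - (-3)·-0.2050 - (-4)·1.5038) / (9) = 0.2667;  r ← (1−ω)·-0.1000 + ω·0.2667 = 0.2300

(-0.2050, 1.5038, 0.2300)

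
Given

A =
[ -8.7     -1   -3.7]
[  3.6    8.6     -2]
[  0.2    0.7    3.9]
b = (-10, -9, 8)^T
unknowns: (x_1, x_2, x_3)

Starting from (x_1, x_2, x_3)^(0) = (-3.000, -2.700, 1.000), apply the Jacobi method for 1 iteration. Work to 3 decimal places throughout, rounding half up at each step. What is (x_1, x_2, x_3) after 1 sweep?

Iteration 1:
  x_1 = (-10 - (-1)·-2.700 - (-3.7)·1.000) / (-8.7) = 1.034
  x_2 = (-9 - (3.6)·-3.000 - (-2)·1.000) / (8.6) = 0.442
  x_3 = (8 - (0.2)·-3.000 - (0.7)·-2.700) / (3.9) = 2.690

(1.034, 0.442, 2.690)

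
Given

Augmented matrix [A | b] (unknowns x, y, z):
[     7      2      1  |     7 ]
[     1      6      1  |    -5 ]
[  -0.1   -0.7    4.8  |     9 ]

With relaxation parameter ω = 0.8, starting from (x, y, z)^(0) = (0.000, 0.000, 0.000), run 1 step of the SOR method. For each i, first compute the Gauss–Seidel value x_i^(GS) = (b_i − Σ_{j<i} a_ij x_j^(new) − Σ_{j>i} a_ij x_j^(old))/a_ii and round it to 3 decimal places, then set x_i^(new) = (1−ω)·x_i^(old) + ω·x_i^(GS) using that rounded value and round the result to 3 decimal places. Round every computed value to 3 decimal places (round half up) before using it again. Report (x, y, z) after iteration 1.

(0.800, -0.774, 1.423)

Iteration 1:
  x: GS value = (7 - (2)·0.000 - (1)·0.000) / (7) = 1.000;  x ← (1−ω)·0.000 + ω·1.000 = 0.800
  y: GS value = (-5 - (1)·0.800 - (1)·0.000) / (6) = -0.967;  y ← (1−ω)·0.000 + ω·-0.967 = -0.774
  z: GS value = (9 - (-0.1)·0.800 - (-0.7)·-0.774) / (4.8) = 1.779;  z ← (1−ω)·0.000 + ω·1.779 = 1.423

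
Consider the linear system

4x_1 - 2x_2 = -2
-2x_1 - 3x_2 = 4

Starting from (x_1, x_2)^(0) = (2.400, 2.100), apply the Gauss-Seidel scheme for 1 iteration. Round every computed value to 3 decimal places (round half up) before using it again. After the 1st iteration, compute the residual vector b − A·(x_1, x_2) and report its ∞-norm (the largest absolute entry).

7.600

Iteration 1:
  x_1 = (-2 - (-2)·2.100) / (4) = 0.550
  x_2 = (4 - (-2)·0.550) / (-3) = -1.700
Residual b − A·x = (-7.600, 0.000); ∞-norm = 7.600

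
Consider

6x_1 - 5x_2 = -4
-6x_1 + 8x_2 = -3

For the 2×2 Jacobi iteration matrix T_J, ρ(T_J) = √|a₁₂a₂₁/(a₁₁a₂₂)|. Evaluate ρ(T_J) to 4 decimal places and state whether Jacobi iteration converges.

0.7906

a₁₂a₂₁/(a₁₁a₂₂) = (-5)·(-6) / ((6)·(8)) = 0.625000
ρ = √|0.625000| = √0.625000 = 0.7906
ρ < 1, so Jacobi converges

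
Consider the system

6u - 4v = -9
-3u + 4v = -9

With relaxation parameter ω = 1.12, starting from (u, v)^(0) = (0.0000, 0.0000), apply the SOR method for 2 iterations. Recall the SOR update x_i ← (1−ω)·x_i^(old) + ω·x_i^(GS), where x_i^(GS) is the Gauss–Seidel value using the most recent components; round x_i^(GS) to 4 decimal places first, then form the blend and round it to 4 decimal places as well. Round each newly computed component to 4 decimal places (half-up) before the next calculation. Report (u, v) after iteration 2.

Iteration 1:
  u: GS value = (-9 - (-4)·0.0000) / (6) = -1.5000;  u ← (1−ω)·0.0000 + ω·-1.5000 = -1.6800
  v: GS value = (-9 - (-3)·-1.6800) / (4) = -3.5100;  v ← (1−ω)·0.0000 + ω·-3.5100 = -3.9312
Iteration 2:
  u: GS value = (-9 - (-4)·-3.9312) / (6) = -4.1208;  u ← (1−ω)·-1.6800 + ω·-4.1208 = -4.4137
  v: GS value = (-9 - (-3)·-4.4137) / (4) = -5.5603;  v ← (1−ω)·-3.9312 + ω·-5.5603 = -5.7558

(-4.4137, -5.7558)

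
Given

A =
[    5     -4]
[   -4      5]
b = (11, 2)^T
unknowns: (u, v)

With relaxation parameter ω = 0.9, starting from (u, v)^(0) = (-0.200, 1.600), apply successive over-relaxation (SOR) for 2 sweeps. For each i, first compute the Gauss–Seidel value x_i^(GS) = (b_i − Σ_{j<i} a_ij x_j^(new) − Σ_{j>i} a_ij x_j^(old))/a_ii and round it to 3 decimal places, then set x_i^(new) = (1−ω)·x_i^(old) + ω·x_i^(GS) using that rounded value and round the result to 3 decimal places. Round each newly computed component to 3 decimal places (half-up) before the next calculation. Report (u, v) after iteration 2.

Iteration 1:
  u: GS value = (11 - (-4)·1.600) / (5) = 3.480;  u ← (1−ω)·-0.200 + ω·3.480 = 3.112
  v: GS value = (2 - (-4)·3.112) / (5) = 2.890;  v ← (1−ω)·1.600 + ω·2.890 = 2.761
Iteration 2:
  u: GS value = (11 - (-4)·2.761) / (5) = 4.409;  u ← (1−ω)·3.112 + ω·4.409 = 4.279
  v: GS value = (2 - (-4)·4.279) / (5) = 3.823;  v ← (1−ω)·2.761 + ω·3.823 = 3.717

(4.279, 3.717)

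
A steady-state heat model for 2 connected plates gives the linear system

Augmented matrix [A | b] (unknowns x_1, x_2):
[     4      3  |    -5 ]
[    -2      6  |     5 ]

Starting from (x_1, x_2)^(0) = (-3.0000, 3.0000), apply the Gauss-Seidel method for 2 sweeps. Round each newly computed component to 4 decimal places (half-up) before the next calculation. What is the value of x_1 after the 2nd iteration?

Iteration 1:
  x_1 = (-5 - (3)·3.0000) / (4) = -3.5000
  x_2 = (5 - (-2)·-3.5000) / (6) = -0.3333
Iteration 2:
  x_1 = (-5 - (3)·-0.3333) / (4) = -1.0000
  x_2 = (5 - (-2)·-1.0000) / (6) = 0.5000

-1.0000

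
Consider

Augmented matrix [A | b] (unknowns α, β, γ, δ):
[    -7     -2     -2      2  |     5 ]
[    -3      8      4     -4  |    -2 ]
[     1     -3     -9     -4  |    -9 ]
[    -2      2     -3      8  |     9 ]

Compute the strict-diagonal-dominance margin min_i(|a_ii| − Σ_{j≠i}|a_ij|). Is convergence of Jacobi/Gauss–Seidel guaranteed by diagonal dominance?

row 1: |-7| − (2+2+2) = 1
row 2: |8| − (3+4+4) = -3
row 3: |-9| − (1+3+4) = 1
row 4: |8| − (2+2+3) = 1
minimum over rows = -3 → not strictly diagonally dominant

-3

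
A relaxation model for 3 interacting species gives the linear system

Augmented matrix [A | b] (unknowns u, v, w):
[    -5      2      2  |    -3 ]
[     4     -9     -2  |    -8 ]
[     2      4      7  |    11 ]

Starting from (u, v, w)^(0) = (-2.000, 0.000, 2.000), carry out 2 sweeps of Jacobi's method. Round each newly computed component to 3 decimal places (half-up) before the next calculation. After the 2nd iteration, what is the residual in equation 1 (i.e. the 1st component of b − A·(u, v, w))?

-1.520

Iteration 1:
  u = (-3 - (2)·0.000 - (2)·2.000) / (-5) = 1.400
  v = (-8 - (4)·-2.000 - (-2)·2.000) / (-9) = -0.444
  w = (11 - (2)·-2.000 - (4)·0.000) / (7) = 2.143
Iteration 2:
  u = (-3 - (2)·-0.444 - (2)·2.143) / (-5) = 1.280
  v = (-8 - (4)·1.400 - (-2)·2.143) / (-9) = 1.035
  w = (11 - (2)·1.400 - (4)·-0.444) / (7) = 1.425
Residual b − A·x = (-1.520, -0.955, -5.675)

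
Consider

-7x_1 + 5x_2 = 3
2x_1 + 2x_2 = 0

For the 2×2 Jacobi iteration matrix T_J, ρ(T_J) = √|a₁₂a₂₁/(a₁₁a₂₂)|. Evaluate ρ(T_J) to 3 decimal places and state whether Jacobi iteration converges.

0.845

a₁₂a₂₁/(a₁₁a₂₂) = (5)·(2) / ((-7)·(2)) = -0.714286
ρ = √|-0.714286| = √0.714286 = 0.845
ρ < 1, so Jacobi converges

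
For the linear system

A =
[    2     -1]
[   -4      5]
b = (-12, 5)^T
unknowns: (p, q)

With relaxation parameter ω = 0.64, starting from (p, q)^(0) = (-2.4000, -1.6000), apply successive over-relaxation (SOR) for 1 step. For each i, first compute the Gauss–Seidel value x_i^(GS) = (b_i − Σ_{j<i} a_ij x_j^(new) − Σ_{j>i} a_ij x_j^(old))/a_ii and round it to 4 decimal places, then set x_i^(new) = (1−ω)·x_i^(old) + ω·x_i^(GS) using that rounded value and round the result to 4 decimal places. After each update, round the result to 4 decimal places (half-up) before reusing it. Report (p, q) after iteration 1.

(-5.2160, -2.6066)

Iteration 1:
  p: GS value = (-12 - (-1)·-1.6000) / (2) = -6.8000;  p ← (1−ω)·-2.4000 + ω·-6.8000 = -5.2160
  q: GS value = (5 - (-4)·-5.2160) / (5) = -3.1728;  q ← (1−ω)·-1.6000 + ω·-3.1728 = -2.6066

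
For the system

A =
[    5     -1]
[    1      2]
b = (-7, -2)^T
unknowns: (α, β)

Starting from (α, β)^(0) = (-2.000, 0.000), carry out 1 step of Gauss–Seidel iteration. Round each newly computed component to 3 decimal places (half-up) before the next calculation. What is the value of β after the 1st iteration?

-0.300

Iteration 1:
  α = (-7 - (-1)·0.000) / (5) = -1.400
  β = (-2 - (1)·-1.400) / (2) = -0.300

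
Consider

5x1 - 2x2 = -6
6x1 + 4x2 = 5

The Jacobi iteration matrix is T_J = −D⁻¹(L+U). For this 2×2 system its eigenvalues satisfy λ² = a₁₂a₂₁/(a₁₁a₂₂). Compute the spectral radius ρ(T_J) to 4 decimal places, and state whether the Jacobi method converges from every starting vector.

0.7746

a₁₂a₂₁/(a₁₁a₂₂) = (-2)·(6) / ((5)·(4)) = -0.600000
ρ = √|-0.600000| = √0.600000 = 0.7746
ρ < 1, so Jacobi converges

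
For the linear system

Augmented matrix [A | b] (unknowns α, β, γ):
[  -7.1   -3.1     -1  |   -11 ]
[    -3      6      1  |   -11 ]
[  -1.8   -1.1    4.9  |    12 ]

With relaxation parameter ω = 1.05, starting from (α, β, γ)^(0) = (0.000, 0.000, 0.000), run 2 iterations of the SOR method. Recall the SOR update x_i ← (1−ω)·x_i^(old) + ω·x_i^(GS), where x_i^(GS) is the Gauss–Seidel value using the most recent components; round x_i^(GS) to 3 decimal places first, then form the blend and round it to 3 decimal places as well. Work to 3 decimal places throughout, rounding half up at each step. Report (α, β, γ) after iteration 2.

Iteration 1:
  α: GS value = (-11 - (-3.1)·0.000 - (-1)·0.000) / (-7.1) = 1.549;  α ← (1−ω)·0.000 + ω·1.549 = 1.626
  β: GS value = (-11 - (-3)·1.626 - (1)·0.000) / (6) = -1.020;  β ← (1−ω)·0.000 + ω·-1.020 = -1.071
  γ: GS value = (12 - (-1.8)·1.626 - (-1.1)·-1.071) / (4.9) = 2.806;  γ ← (1−ω)·0.000 + ω·2.806 = 2.946
Iteration 2:
  α: GS value = (-11 - (-3.1)·-1.071 - (-1)·2.946) / (-7.1) = 1.602;  α ← (1−ω)·1.626 + ω·1.602 = 1.601
  β: GS value = (-11 - (-3)·1.601 - (1)·2.946) / (6) = -1.524;  β ← (1−ω)·-1.071 + ω·-1.524 = -1.547
  γ: GS value = (12 - (-1.8)·1.601 - (-1.1)·-1.547) / (4.9) = 2.690;  γ ← (1−ω)·2.946 + ω·2.690 = 2.677

(1.601, -1.547, 2.677)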